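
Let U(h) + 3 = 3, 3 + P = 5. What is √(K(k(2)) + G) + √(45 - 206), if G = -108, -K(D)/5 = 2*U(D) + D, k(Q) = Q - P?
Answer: I*(√161 + 6*√3) ≈ 23.081*I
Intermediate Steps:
P = 2 (P = -3 + 5 = 2)
U(h) = 0 (U(h) = -3 + 3 = 0)
k(Q) = -2 + Q (k(Q) = Q - 1*2 = Q - 2 = -2 + Q)
K(D) = -5*D (K(D) = -5*(2*0 + D) = -5*(0 + D) = -5*D)
√(K(k(2)) + G) + √(45 - 206) = √(-5*(-2 + 2) - 108) + √(45 - 206) = √(-5*0 - 108) + √(-161) = √(0 - 108) + I*√161 = √(-108) + I*√161 = 6*I*√3 + I*√161 = I*√161 + 6*I*√3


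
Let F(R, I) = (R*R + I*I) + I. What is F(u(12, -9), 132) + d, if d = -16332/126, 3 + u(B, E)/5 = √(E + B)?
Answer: 372254/21 - 150*√3 ≈ 17467.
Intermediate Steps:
u(B, E) = -15 + 5*√(B + E) (u(B, E) = -15 + 5*√(E + B) = -15 + 5*√(B + E))
F(R, I) = I + I² + R² (F(R, I) = (R² + I²) + I = (I² + R²) + I = I + I² + R²)
d = -2722/21 (d = -16332*1/126 = -2722/21 ≈ -129.62)
F(u(12, -9), 132) + d = (132 + 132² + (-15 + 5*√(12 - 9))²) - 2722/21 = (132 + 17424 + (-15 + 5*√3)²) - 2722/21 = (17556 + (-15 + 5*√3)²) - 2722/21 = 365954/21 + (-15 + 5*√3)²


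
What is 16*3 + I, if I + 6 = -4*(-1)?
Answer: 46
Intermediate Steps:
I = -2 (I = -6 - 4*(-1) = -6 + 4 = -2)
16*3 + I = 16*3 - 2 = 48 - 2 = 46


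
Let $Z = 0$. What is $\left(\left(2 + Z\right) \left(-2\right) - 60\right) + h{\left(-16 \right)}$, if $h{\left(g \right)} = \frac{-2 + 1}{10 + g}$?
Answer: $- \frac{383}{6} \approx -63.833$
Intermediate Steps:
$h{\left(g \right)} = - \frac{1}{10 + g}$
$\left(\left(2 + Z\right) \left(-2\right) - 60\right) + h{\left(-16 \right)} = \left(\left(2 + 0\right) \left(-2\right) - 60\right) - \frac{1}{10 - 16} = \left(2 \left(-2\right) - 60\right) - \frac{1}{-6} = \left(-4 - 60\right) - - \frac{1}{6} = -64 + \frac{1}{6} = - \frac{383}{6}$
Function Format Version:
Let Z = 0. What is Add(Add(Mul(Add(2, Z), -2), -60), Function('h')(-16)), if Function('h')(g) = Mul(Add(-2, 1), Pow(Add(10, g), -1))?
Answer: Rational(-383, 6) ≈ -63.833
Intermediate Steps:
Function('h')(g) = Mul(-1, Pow(Add(10, g), -1))
Add(Add(Mul(Add(2, Z), -2), -60), Function('h')(-16)) = Add(Add(Mul(Add(2, 0), -2), -60), Mul(-1, Pow(Add(10, -16), -1))) = Add(Add(Mul(2, -2), -60), Mul(-1, Pow(-6, -1))) = Add(Add(-4, -60), Mul(-1, Rational(-1, 6))) = Add(-64, Rational(1, 6)) = Rational(-383, 6)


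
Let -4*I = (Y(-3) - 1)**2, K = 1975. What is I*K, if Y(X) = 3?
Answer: -1975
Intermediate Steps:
I = -1 (I = -(3 - 1)**2/4 = -1/4*2**2 = -1/4*4 = -1)
I*K = -1*1975 = -1975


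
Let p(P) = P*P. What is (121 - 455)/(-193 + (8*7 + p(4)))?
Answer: 334/121 ≈ 2.7603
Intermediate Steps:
p(P) = P²
(121 - 455)/(-193 + (8*7 + p(4))) = (121 - 455)/(-193 + (8*7 + 4²)) = -334/(-193 + (56 + 16)) = -334/(-193 + 72) = -334/(-121) = -334*(-1/121) = 334/121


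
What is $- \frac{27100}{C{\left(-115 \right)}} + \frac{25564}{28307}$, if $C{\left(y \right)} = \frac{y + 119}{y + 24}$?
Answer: $\frac{17451998739}{28307} \approx 6.1653 \cdot 10^{5}$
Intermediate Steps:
$C{\left(y \right)} = \frac{119 + y}{24 + y}$
$- \frac{27100}{C{\left(-115 \right)}} + \frac{25564}{28307} = - \frac{27100}{\frac{1}{24 - 115} \left(119 - 115\right)} + \frac{25564}{28307} = - \frac{27100}{\frac{1}{-91} \cdot 4} + 25564 \cdot \frac{1}{28307} = - \frac{27100}{\left(- \frac{1}{91}\right) 4} + \frac{25564}{28307} = - \frac{27100}{- \frac{4}{91}} + \frac{25564}{28307} = \left(-27100\right) \left(- \frac{91}{4}\right) + \frac{25564}{28307} = 616525 + \frac{25564}{28307} = \frac{17451998739}{28307}$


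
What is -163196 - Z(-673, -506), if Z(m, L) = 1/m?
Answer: -109830907/673 ≈ -1.6320e+5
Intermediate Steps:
-163196 - Z(-673, -506) = -163196 - 1/(-673) = -163196 - 1*(-1/673) = -163196 + 1/673 = -109830907/673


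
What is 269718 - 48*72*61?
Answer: 58902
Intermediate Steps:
269718 - 48*72*61 = 269718 - 3456*61 = 269718 - 1*210816 = 269718 - 210816 = 58902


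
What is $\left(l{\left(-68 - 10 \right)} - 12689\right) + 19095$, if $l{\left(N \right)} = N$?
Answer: $6328$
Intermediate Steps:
$\left(l{\left(-68 - 10 \right)} - 12689\right) + 19095 = \left(\left(-68 - 10\right) - 12689\right) + 19095 = \left(-78 - 12689\right) + 19095 = -12767 + 19095 = 6328$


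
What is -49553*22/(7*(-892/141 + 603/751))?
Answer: 16491252558/584869 ≈ 28197.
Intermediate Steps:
-49553*22/(7*(-892/141 + 603/751)) = -49553/(-584869/105891*1/110*35) = -49553/((-584869/11648010*35)) = -49553/(-4094083/2329602) = -49553*(-2329602/4094083) = 16491252558/584869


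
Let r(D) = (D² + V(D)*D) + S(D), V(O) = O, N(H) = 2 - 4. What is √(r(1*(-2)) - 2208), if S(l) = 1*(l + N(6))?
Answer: 2*I*√551 ≈ 46.947*I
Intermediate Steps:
N(H) = -2
S(l) = -2 + l (S(l) = 1*(l - 2) = 1*(-2 + l) = -2 + l)
r(D) = -2 + D + 2*D² (r(D) = (D² + D*D) + (-2 + D) = (D² + D²) + (-2 + D) = 2*D² + (-2 + D) = -2 + D + 2*D²)
√(r(1*(-2)) - 2208) = √((-2 + 1*(-2) + 2*(1*(-2))²) - 2208) = √((-2 - 2 + 2*(-2)²) - 2208) = √((-2 - 2 + 2*4) - 2208) = √((-2 - 2 + 8) - 2208) = √(4 - 2208) = √(-2204) = 2*I*√551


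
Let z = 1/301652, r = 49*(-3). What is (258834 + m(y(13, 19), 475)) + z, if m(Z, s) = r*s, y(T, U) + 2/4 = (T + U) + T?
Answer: 57014942869/301652 ≈ 1.8901e+5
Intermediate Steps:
r = -147
y(T, U) = -½ + U + 2*T (y(T, U) = -½ + ((T + U) + T) = -½ + (U + 2*T) = -½ + U + 2*T)
m(Z, s) = -147*s
z = 1/301652 ≈ 3.3151e-6
(258834 + m(y(13, 19), 475)) + z = (258834 - 147*475) + 1/301652 = (258834 - 69825) + 1/301652 = 189009 + 1/301652 = 57014942869/301652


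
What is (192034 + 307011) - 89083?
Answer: 409962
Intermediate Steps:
(192034 + 307011) - 89083 = 499045 - 89083 = 409962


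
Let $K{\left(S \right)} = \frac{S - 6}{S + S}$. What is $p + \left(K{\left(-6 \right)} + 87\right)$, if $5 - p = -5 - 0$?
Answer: $98$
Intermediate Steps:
$K{\left(S \right)} = \frac{-6 + S}{2 S}$
$p = 10$ ($p = 5 - \left(-5 - 0\right) = 5 - \left(-5 + 0\right) = 5 - -5 = 5 + 5 = 10$)
$p + \left(K{\left(-6 \right)} + 87\right) = 10 + \left(\frac{-6 - 6}{2 \left(-6\right)} + 87\right) = 10 + \left(\frac{1}{2} \left(- \frac{1}{6}\right) \left(-12\right) + 87\right) = 10 + \left(1 + 87\right) = 10 + 88 = 98$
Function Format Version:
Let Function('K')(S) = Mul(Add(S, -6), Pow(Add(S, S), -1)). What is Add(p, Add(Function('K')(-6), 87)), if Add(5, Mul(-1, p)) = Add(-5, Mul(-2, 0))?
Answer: 98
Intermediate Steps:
Function('K')(S) = Mul(Rational(1, 2), Pow(S, -1), Add(-6, S)) (Function('K')(S) = Mul(Add(-6, S), Pow(Mul(2, S), -1)) = Mul(Add(-6, S), Mul(Rational(1, 2), Pow(S, -1))) = Mul(Rational(1, 2), Pow(S, -1), Add(-6, S)))
p = 10 (p = Add(5, Mul(-1, Add(-5, Mul(-2, 0)))) = Add(5, Mul(-1, Add(-5, 0))) = Add(5, Mul(-1, -5)) = Add(5, 5) = 10)
Add(p, Add(Function('K')(-6), 87)) = Add(10, Add(Mul(Rational(1, 2), Pow(-6, -1), Add(-6, -6)), 87)) = Add(10, Add(Mul(Rational(1, 2), Rational(-1, 6), -12), 87)) = Add(10, Add(1, 87)) = Add(10, 88) = 98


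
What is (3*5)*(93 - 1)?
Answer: 1380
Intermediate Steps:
(3*5)*(93 - 1) = 15*92 = 1380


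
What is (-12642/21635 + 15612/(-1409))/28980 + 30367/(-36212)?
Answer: -2236636037248573/2665861234505700 ≈ -0.83899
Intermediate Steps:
(-12642/21635 + 15612/(-1409))/28980 + 30367/(-36212) = (-12642*1/21635 + 15612*(-1/1409))*(1/28980) + 30367*(-1/36212) = (-12642/21635 - 15612/1409)*(1/28980) - 30367/36212 = -355578198/30483715*1/28980 - 30367/36212 = -59263033/147236343450 - 30367/36212 = -2236636037248573/2665861234505700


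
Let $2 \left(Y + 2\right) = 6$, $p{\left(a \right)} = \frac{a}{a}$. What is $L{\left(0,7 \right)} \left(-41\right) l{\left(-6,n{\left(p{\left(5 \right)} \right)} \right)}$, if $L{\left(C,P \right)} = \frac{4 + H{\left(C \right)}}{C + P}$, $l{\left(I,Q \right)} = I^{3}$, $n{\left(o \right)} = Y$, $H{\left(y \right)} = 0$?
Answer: $\frac{35424}{7} \approx 5060.6$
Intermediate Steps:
$p{\left(a \right)} = 1$
$Y = 1$ ($Y = -2 + \frac{1}{2} \cdot 6 = -2 + 3 = 1$)
$n{\left(o \right)} = 1$
$L{\left(C,P \right)} = \frac{4}{C + P}$ ($L{\left(C,P \right)} = \frac{4 + 0}{C + P} = \frac{4}{C + P}$)
$L{\left(0,7 \right)} \left(-41\right) l{\left(-6,n{\left(p{\left(5 \right)} \right)} \right)} = \frac{4}{0 + 7} \left(-41\right) \left(-6\right)^{3} = \frac{4}{7} \left(-41\right) \left(-216\right) = \left(- \frac{164}{7}\right) \left(-216\right) = \frac{35424}{7}$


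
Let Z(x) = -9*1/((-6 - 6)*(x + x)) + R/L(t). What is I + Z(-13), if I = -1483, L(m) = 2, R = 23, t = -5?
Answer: -153039/104 ≈ -1471.5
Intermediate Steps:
Z(x) = 23/2 + 3/(8*x) (Z(x) = -9*1/((-6 - 6)*(x + x)) + 23/2 = -9*(-1/(24*x)) + 23*(½) = -9*(-1/(24*x)) + 23/2 = -(-3)/(8*x) + 23/2 = 3/(8*x) + 23/2 = 23/2 + 3/(8*x))
I + Z(-13) = -1483 + (⅛)*(3 + 92*(-13))/(-13) = -1483 + (⅛)*(-1/13)*(3 - 1196) = -1483 + (⅛)*(-1/13)*(-1193) = -1483 + 1193/104 = -153039/104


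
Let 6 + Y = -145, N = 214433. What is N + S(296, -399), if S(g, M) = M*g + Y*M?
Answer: 156578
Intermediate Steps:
Y = -151 (Y = -6 - 145 = -151)
S(g, M) = -151*M + M*g (S(g, M) = M*g - 151*M = -151*M + M*g)
N + S(296, -399) = 214433 - 399*(-151 + 296) = 214433 - 399*145 = 214433 - 57855 = 156578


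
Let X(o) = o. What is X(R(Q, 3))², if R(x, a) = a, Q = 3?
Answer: 9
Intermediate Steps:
X(R(Q, 3))² = 3² = 9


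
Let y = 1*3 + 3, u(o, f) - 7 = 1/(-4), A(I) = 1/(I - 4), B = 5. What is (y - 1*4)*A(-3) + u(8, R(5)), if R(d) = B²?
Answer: 181/28 ≈ 6.4643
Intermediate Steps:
R(d) = 25 (R(d) = 5² = 25)
A(I) = 1/(-4 + I)
u(o, f) = 27/4 (u(o, f) = 7 + 1/(-4) = 7 - ¼ = 27/4)
y = 6 (y = 3 + 3 = 6)
(y - 1*4)*A(-3) + u(8, R(5)) = (6 - 1*4)/(-4 - 3) + 27/4 = (6 - 4)/(-7) + 27/4 = 2*(-⅐) + 27/4 = -2/7 + 27/4 = 181/28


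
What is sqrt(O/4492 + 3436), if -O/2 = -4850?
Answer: 7*sqrt(88489031)/1123 ≈ 58.636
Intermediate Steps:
O = 9700 (O = -2*(-4850) = 9700)
sqrt(O/4492 + 3436) = sqrt(9700/4492 + 3436) = sqrt(9700*(1/4492) + 3436) = sqrt(2425/1123 + 3436) = sqrt(3861053/1123) = 7*sqrt(88489031)/1123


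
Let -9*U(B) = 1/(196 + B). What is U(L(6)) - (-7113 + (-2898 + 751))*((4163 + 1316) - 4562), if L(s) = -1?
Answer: 14902442099/1755 ≈ 8.4914e+6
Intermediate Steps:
U(B) = -1/(9*(196 + B))
U(L(6)) - (-7113 + (-2898 + 751))*((4163 + 1316) - 4562) = -1/(1764 + 9*(-1)) - (-7113 + (-2898 + 751))*((4163 + 1316) - 4562) = -1/(1764 - 9) - (-7113 - 2147)*(5479 - 4562) = -1/1755 - (-9260)*917 = -1*1/1755 - 1*(-8491420) = -1/1755 + 8491420 = 14902442099/1755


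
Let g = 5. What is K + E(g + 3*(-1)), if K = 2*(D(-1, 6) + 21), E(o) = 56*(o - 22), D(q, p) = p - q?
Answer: -1064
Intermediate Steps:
E(o) = -1232 + 56*o (E(o) = 56*(-22 + o) = -1232 + 56*o)
K = 56 (K = 2*((6 - 1*(-1)) + 21) = 2*((6 + 1) + 21) = 2*(7 + 21) = 2*28 = 56)
K + E(g + 3*(-1)) = 56 + (-1232 + 56*(5 + 3*(-1))) = 56 + (-1232 + 56*(5 - 3)) = 56 + (-1232 + 56*2) = 56 + (-1232 + 112) = 56 - 1120 = -1064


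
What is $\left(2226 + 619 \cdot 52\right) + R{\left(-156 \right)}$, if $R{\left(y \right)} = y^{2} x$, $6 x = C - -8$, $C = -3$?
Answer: $54694$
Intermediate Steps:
$x = \frac{5}{6}$ ($x = \frac{-3 - -8}{6} = \frac{-3 + 8}{6} = \frac{1}{6} \cdot 5 = \frac{5}{6} \approx 0.83333$)
$R{\left(y \right)} = \frac{5 y^{2}}{6}$ ($R{\left(y \right)} = y^{2} \cdot \frac{5}{6} = \frac{5 y^{2}}{6}$)
$\left(2226 + 619 \cdot 52\right) + R{\left(-156 \right)} = \left(2226 + 619 \cdot 52\right) + \frac{5 \left(-156\right)^{2}}{6} = \left(2226 + 32188\right) + \frac{5}{6} \cdot 24336 = 34414 + 20280 = 54694$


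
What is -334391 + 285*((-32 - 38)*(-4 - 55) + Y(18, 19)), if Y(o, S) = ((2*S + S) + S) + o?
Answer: 869449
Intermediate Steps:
Y(o, S) = o + 4*S (Y(o, S) = (3*S + S) + o = 4*S + o = o + 4*S)
-334391 + 285*((-32 - 38)*(-4 - 55) + Y(18, 19)) = -334391 + 285*((-32 - 38)*(-4 - 55) + (18 + 4*19)) = -334391 + 285*(-70*(-59) + (18 + 76)) = -334391 + 285*(4130 + 94) = -334391 + 285*4224 = -334391 + 1203840 = 869449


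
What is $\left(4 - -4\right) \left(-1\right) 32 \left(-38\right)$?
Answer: $9728$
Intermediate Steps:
$\left(4 - -4\right) \left(-1\right) 32 \left(-38\right) = \left(4 + 4\right) \left(-1\right) 32 \left(-38\right) = 8 \left(-1\right) 32 \left(-38\right) = \left(-8\right) 32 \left(-38\right) = \left(-256\right) \left(-38\right) = 9728$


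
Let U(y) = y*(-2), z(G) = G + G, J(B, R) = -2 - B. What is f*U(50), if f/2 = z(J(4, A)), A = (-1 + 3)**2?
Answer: 2400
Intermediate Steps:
A = 4 (A = 2**2 = 4)
z(G) = 2*G
f = -24 (f = 2*(2*(-2 - 1*4)) = 2*(2*(-2 - 4)) = 2*(2*(-6)) = 2*(-12) = -24)
U(y) = -2*y
f*U(50) = -(-48)*50 = -24*(-100) = 2400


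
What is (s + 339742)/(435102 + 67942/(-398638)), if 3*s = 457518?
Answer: 98114379112/86724061567 ≈ 1.1313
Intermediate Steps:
s = 152506 (s = (⅓)*457518 = 152506)
(s + 339742)/(435102 + 67942/(-398638)) = (152506 + 339742)/(435102 + 67942/(-398638)) = 492248/(435102 + 67942*(-1/398638)) = 492248/(435102 - 33971/199319) = 492248/(86724061567/199319) = 492248*(199319/86724061567) = 98114379112/86724061567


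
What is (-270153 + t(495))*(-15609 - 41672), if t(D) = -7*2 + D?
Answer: 15447081832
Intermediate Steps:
t(D) = -14 + D
(-270153 + t(495))*(-15609 - 41672) = (-270153 + (-14 + 495))*(-15609 - 41672) = (-270153 + 481)*(-57281) = -269672*(-57281) = 15447081832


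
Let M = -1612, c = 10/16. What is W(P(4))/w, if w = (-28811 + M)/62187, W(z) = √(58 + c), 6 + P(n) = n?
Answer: -20729*√938/40564 ≈ -15.651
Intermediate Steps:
P(n) = -6 + n
c = 5/8 (c = 10*(1/16) = 5/8 ≈ 0.62500)
W(z) = √938/4 (W(z) = √(58 + 5/8) = √(469/8) = √938/4)
w = -10141/20729 (w = (-28811 - 1612)/62187 = -30423*1/62187 = -10141/20729 ≈ -0.48922)
W(P(4))/w = (√938/4)/(-10141/20729) = (√938/4)*(-20729/10141) = -20729*√938/40564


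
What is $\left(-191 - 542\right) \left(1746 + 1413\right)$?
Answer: $-2315547$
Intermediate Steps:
$\left(-191 - 542\right) \left(1746 + 1413\right) = \left(-733\right) 3159 = -2315547$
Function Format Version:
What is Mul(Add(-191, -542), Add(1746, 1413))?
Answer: -2315547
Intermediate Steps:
Mul(Add(-191, -542), Add(1746, 1413)) = Mul(-733, 3159) = -2315547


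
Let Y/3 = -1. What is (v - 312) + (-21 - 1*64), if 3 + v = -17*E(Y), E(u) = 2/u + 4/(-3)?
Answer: -366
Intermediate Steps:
Y = -3 (Y = 3*(-1) = -3)
E(u) = -4/3 + 2/u (E(u) = 2/u + 4*(-⅓) = 2/u - 4/3 = -4/3 + 2/u)
v = 31 (v = -3 - 17*(-4/3 + 2/(-3)) = -3 - 17*(-4/3 + 2*(-⅓)) = -3 - 17*(-4/3 - ⅔) = -3 - 17*(-2) = -3 + 34 = 31)
(v - 312) + (-21 - 1*64) = (31 - 312) + (-21 - 1*64) = -281 + (-21 - 64) = -281 - 85 = -366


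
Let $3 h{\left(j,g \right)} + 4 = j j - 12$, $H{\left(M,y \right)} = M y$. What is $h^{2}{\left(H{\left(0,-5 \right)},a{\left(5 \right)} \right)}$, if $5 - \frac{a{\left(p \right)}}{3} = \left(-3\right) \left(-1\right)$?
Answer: $\frac{256}{9} \approx 28.444$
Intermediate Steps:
$a{\left(p \right)} = 6$ ($a{\left(p \right)} = 15 - 3 \left(\left(-3\right) \left(-1\right)\right) = 15 - 9 = 6$)
$h{\left(j,g \right)} = - \frac{16}{3} + \frac{j^{2}}{3}$ ($h{\left(j,g \right)} = - \frac{4}{3} + \frac{j j - 12}{3} = - \frac{4}{3} + \frac{j^{2} - 12}{3} = - \frac{4}{3} + \frac{-12 + j^{2}}{3} = - \frac{4}{3} + \left(-4 + \frac{j^{2}}{3}\right) = - \frac{16}{3} + \frac{j^{2}}{3}$)
$h^{2}{\left(H{\left(0,-5 \right)},a{\left(5 \right)} \right)} = \left(- \frac{16}{3} + \frac{\left(0 \left(-5\right)\right)^{2}}{3}\right)^{2} = \left(- \frac{16}{3} + \frac{0^{2}}{3}\right)^{2} = \left(- \frac{16}{3} + \frac{1}{3} \cdot 0\right)^{2} = \left(- \frac{16}{3} + 0\right)^{2} = \left(- \frac{16}{3}\right)^{2} = \frac{256}{9}$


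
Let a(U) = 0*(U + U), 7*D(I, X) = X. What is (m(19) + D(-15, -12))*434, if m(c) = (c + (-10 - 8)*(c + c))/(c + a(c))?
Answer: -15934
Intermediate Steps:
D(I, X) = X/7
a(U) = 0 (a(U) = 0*(2*U) = 0)
m(c) = -35 (m(c) = (c + (-10 - 8)*(c + c))/(c + 0) = (c - 36*c)/c = (-35*c)/c = -35)
(m(19) + D(-15, -12))*434 = (-35 + (⅐)*(-12))*434 = (-35 - 12/7)*434 = -257/7*434 = -15934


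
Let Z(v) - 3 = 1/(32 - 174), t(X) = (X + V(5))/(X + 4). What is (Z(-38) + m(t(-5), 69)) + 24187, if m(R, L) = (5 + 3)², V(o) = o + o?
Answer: 3444067/142 ≈ 24254.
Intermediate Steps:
V(o) = 2*o
t(X) = (10 + X)/(4 + X) (t(X) = (X + 2*5)/(X + 4) = (X + 10)/(4 + X) = (10 + X)/(4 + X))
Z(v) = 425/142 (Z(v) = 3 + 1/(32 - 174) = 3 + 1/(-142) = 3 - 1/142 = 425/142)
m(R, L) = 64 (m(R, L) = 8² = 64)
(Z(-38) + m(t(-5), 69)) + 24187 = (425/142 + 64) + 24187 = 9513/142 + 24187 = 3444067/142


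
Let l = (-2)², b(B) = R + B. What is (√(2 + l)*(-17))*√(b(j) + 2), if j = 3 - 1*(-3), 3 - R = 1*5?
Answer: -102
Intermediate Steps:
R = -2 (R = 3 - 5 = -2)
j = 6 (j = 3 + 3 = 6)
b(B) = -2 + B
l = 4
(√(2 + l)*(-17))*√(b(j) + 2) = (√(2 + 4)*(-17))*√((-2 + 6) + 2) = (√6*(-17))*√(4 + 2) = (-17*√6)*√6 = -102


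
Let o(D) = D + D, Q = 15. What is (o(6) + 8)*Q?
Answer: 300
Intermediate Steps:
o(D) = 2*D
(o(6) + 8)*Q = (2*6 + 8)*15 = (12 + 8)*15 = 20*15 = 300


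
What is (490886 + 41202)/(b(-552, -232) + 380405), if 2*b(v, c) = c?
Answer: 532088/380289 ≈ 1.3992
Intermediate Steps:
b(v, c) = c/2
(490886 + 41202)/(b(-552, -232) + 380405) = (490886 + 41202)/((½)*(-232) + 380405) = 532088/(-116 + 380405) = 532088/380289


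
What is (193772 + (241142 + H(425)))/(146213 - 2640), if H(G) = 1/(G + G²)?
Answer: 78741179701/25993891650 ≈ 3.0292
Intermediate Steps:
(193772 + (241142 + H(425)))/(146213 - 2640) = (193772 + (241142 + 1/(425*(1 + 425))))/(146213 - 2640) = (193772 + (241142 + (1/425)/426))/143573 = (193772 + (241142 + (1/425)*(1/426)))*(1/143573) = (193772 + (241142 + 1/181050))*(1/143573) = (193772 + 43658759101/181050)*(1/143573) = (78741179701/181050)*(1/143573) = 78741179701/25993891650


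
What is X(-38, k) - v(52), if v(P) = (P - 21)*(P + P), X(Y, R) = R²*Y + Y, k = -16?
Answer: -12990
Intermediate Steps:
X(Y, R) = Y + Y*R² (X(Y, R) = Y*R² + Y = Y + Y*R²)
v(P) = 2*P*(-21 + P) (v(P) = (-21 + P)*(2*P) = 2*P*(-21 + P))
X(-38, k) - v(52) = -38*(1 + (-16)²) - 2*52*(-21 + 52) = -38*(1 + 256) - 2*52*31 = -38*257 - 1*3224 = -9766 - 3224 = -12990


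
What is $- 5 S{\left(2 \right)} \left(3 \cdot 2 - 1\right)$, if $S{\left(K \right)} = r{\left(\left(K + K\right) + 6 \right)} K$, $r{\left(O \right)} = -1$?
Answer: $50$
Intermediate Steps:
$S{\left(K \right)} = - K$
$- 5 S{\left(2 \right)} \left(3 \cdot 2 - 1\right) = - 5 \left(\left(-1\right) 2\right) \left(3 \cdot 2 - 1\right) = \left(-5\right) \left(-2\right) \left(6 - 1\right) = 10 \cdot 5 = 50$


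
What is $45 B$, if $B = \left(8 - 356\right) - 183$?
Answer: $-23895$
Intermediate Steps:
$B = -531$ ($B = -348 - 183 = -531$)
$45 B = 45 \left(-531\right) = -23895$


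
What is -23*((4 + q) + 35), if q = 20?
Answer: -1357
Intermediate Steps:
-23*((4 + q) + 35) = -23*((4 + 20) + 35) = -23*(24 + 35) = -23*59 = -1357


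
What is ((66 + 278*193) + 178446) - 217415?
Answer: 14751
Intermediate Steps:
((66 + 278*193) + 178446) - 217415 = ((66 + 53654) + 178446) - 217415 = (53720 + 178446) - 217415 = 232166 - 217415 = 14751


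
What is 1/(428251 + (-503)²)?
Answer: 1/681260 ≈ 1.4679e-6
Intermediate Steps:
1/(428251 + (-503)²) = 1/(428251 + 253009) = 1/681260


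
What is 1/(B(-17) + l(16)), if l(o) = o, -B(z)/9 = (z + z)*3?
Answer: 1/934 ≈ 0.0010707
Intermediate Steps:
B(z) = -54*z (B(z) = -9*(z + z)*3 = -9*2*z*3 = -54*z)
1/(B(-17) + l(16)) = 1/(-54*(-17) + 16) = 1/(918 + 16) = 1/934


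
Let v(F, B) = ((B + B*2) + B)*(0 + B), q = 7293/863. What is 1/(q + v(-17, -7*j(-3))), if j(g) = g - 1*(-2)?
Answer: 863/176441 ≈ 0.0048911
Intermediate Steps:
j(g) = 2 + g (j(g) = g + 2 = 2 + g)
q = 7293/863 (q = 7293*(1/863) = 7293/863 ≈ 8.4507)
v(F, B) = 4*B² (v(F, B) = ((B + 2*B) + B)*B = (3*B + B)*B = (4*B)*B = 4*B²)
1/(q + v(-17, -7*j(-3))) = 1/(7293/863 + 4*(-7*(2 - 3))²) = 1/(7293/863 + 4*(-7*(-1))²) = 1/(7293/863 + 4*7²) = 1/(7293/863 + 4*49) = 1/(7293/863 + 196) = 1/(176441/863) = 863/176441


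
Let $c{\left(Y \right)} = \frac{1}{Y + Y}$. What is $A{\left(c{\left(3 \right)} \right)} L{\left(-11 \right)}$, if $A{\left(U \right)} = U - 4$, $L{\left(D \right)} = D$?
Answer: $\frac{253}{6} \approx 42.167$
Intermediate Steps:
$c{\left(Y \right)} = \frac{1}{2 Y}$
$A{\left(U \right)} = -4 + U$
$A{\left(c{\left(3 \right)} \right)} L{\left(-11 \right)} = \left(-4 + \frac{1}{2 \cdot 3}\right) \left(-11\right) = \left(-4 + \frac{1}{2} \cdot \frac{1}{3}\right) \left(-11\right) = \left(-4 + \frac{1}{6}\right) \left(-11\right) = \left(- \frac{23}{6}\right) \left(-11\right) = \frac{253}{6}$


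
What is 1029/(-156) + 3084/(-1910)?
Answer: -407749/49660 ≈ -8.2108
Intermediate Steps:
1029/(-156) + 3084/(-1910) = 1029*(-1/156) + 3084*(-1/1910) = -343/52 - 1542/955 = -407749/49660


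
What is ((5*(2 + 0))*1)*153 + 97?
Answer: 1627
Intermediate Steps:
((5*(2 + 0))*1)*153 + 97 = ((5*2)*1)*153 + 97 = (10*1)*153 + 97 = 10*153 + 97 = 1530 + 97 = 1627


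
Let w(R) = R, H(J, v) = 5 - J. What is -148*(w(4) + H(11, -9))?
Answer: 296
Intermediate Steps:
-148*(w(4) + H(11, -9)) = -148*(4 + (5 - 1*11)) = -148*(4 + (5 - 11)) = -148*(4 - 6) = -148*(-2) = 296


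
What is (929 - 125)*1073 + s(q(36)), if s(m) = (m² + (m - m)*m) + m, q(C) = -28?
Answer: 863448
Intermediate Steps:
s(m) = m + m² (s(m) = (m² + 0*m) + m = (m² + 0) + m = m² + m = m + m²)
(929 - 125)*1073 + s(q(36)) = (929 - 125)*1073 - 28*(1 - 28) = 804*1073 - 28*(-27) = 862692 + 756 = 863448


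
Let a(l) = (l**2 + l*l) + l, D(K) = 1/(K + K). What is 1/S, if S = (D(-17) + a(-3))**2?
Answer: 1156/259081 ≈ 0.0044619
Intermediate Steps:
D(K) = 1/(2*K)
a(l) = l + 2*l**2 (a(l) = (l**2 + l**2) + l = 2*l**2 + l = l + 2*l**2)
S = 259081/1156 (S = ((1/2)/(-17) - 3*(1 + 2*(-3)))**2 = ((1/2)*(-1/17) - 3*(1 - 6))**2 = (-1/34 - 3*(-5))**2 = (-1/34 + 15)**2 = (509/34)**2 = 259081/1156 ≈ 224.12)
1/S = 1/(259081/1156) = 1156/259081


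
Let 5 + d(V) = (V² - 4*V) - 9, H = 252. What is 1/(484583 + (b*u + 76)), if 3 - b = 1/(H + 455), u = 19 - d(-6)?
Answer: 707/342596673 ≈ 2.0637e-6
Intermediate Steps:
d(V) = -14 + V² - 4*V (d(V) = -5 + ((V² - 4*V) - 9) = -5 + (-9 + V² - 4*V) = -14 + V² - 4*V)
u = -27 (u = 19 - (-14 + (-6)² - 4*(-6)) = 19 - (-14 + 36 + 24) = 19 - 1*46 = 19 - 46 = -27)
b = 2120/707 (b = 3 - 1/(252 + 455) = 3 - 1/707 = 2120/707 ≈ 2.9986)
1/(484583 + (b*u + 76)) = 1/(484583 + ((2120/707)*(-27) + 76)) = 1/(484583 + (-57240/707 + 76)) = 1/(484583 - 3508/707) = 1/(342596673/707) = 707/342596673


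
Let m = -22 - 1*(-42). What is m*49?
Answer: 980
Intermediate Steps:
m = 20 (m = -22 + 42 = 20)
m*49 = 20*49 = 980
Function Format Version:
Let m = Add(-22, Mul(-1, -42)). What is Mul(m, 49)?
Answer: 980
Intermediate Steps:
m = 20 (m = Add(-22, 42) = 20)
Mul(m, 49) = Mul(20, 49) = 980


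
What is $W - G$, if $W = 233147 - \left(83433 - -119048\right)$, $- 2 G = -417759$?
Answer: $- \frac{356427}{2} \approx -1.7821 \cdot 10^{5}$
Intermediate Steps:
$G = \frac{417759}{2}$ ($G = \left(- \frac{1}{2}\right) \left(-417759\right) = \frac{417759}{2} \approx 2.0888 \cdot 10^{5}$)
$W = 30666$ ($W = 233147 - \left(83433 + 119048\right) = 233147 - 202481 = 30666$)
$W - G = 30666 - \frac{417759}{2} = - \frac{356427}{2}$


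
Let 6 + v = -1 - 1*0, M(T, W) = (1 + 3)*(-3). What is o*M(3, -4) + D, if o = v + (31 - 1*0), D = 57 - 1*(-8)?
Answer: -223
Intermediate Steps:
D = 65 (D = 57 + 8 = 65)
M(T, W) = -12 (M(T, W) = 4*(-3) = -12)
v = -7 (v = -6 + (-1 - 1*0) = -6 + (-1 + 0) = -6 - 1 = -7)
o = 24 (o = -7 + (31 - 1*0) = -7 + (31 + 0) = -7 + 31 = 24)
o*M(3, -4) + D = 24*(-12) + 65 = -288 + 65 = -223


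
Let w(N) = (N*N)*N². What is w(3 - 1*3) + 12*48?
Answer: 576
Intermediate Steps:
w(N) = N⁴ (w(N) = N²*N² = N⁴)
w(3 - 1*3) + 12*48 = (3 - 1*3)⁴ + 12*48 = (3 - 3)⁴ + 576 = 0⁴ + 576 = 0 + 576 = 576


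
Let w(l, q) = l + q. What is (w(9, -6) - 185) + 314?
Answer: 132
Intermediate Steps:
(w(9, -6) - 185) + 314 = ((9 - 6) - 185) + 314 = (3 - 185) + 314 = -182 + 314 = 132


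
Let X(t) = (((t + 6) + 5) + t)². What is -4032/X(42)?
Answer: -4032/9025 ≈ -0.44676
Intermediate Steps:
X(t) = (11 + 2*t)² (X(t) = (((6 + t) + 5) + t)² = ((11 + t) + t)² = (11 + 2*t)²)
-4032/X(42) = -4032/(11 + 2*42)² = -4032/(11 + 84)² = -4032/(95²) = -4032/9025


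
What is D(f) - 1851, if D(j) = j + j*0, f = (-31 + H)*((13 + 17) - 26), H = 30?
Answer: -1855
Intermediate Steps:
f = -4 (f = (-31 + 30)*((13 + 17) - 26) = -(30 - 26) = -1*4 = -4)
D(j) = j (D(j) = j + 0 = j)
D(f) - 1851 = -4 - 1851 = -1855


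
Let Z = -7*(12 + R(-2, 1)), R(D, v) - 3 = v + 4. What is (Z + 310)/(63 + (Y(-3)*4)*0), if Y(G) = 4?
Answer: 170/63 ≈ 2.6984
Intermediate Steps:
R(D, v) = 7 + v (R(D, v) = 3 + (v + 4) = 3 + (4 + v) = 7 + v)
Z = -140 (Z = -7*(12 + (7 + 1)) = -7*(12 + 8) = -7*20 = -140)
(Z + 310)/(63 + (Y(-3)*4)*0) = (-140 + 310)/(63 + (4*4)*0) = 170/(63 + 16*0) = 170/(63 + 0) = 170/63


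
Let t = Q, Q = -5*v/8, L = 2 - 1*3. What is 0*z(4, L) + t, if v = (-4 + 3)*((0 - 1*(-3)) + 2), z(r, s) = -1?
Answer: 25/8 ≈ 3.1250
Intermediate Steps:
L = -1 (L = 2 - 3 = -1)
v = -5 (v = -((0 + 3) + 2) = -(3 + 2) = -1*5 = -5)
Q = 25/8 (Q = -(-25)/8 = -5*(-5/8) = 25/8 ≈ 3.1250)
t = 25/8 ≈ 3.1250
0*z(4, L) + t = 0*(-1) + 25/8 = 0 + 25/8 = 25/8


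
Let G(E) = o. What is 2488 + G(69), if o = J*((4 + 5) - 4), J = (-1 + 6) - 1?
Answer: 2508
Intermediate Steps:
J = 4 (J = 5 - 1 = 4)
o = 20 (o = 4*((4 + 5) - 4) = 4*(9 - 4) = 4*5 = 20)
G(E) = 20
2488 + G(69) = 2488 + 20 = 2508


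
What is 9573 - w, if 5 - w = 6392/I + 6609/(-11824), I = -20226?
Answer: 1143999613295/119576112 ≈ 9567.1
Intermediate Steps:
w = 702506881/119576112 (w = 5 - (6392/(-20226) + 6609/(-11824)) = 5 - (6392*(-1/20226) + 6609*(-1/11824)) = 5 - (-3196/10113 - 6609/11824) = 5 - 1*(-104626321/119576112) = 5 + 104626321/119576112 = 702506881/119576112 ≈ 5.8750)
9573 - w = 9573 - 1*702506881/119576112 = 9573 - 702506881/119576112 = 1143999613295/119576112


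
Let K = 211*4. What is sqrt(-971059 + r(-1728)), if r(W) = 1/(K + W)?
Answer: 3*I*sqrt(21078885633)/442 ≈ 985.42*I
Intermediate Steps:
K = 844
r(W) = 1/(844 + W)
sqrt(-971059 + r(-1728)) = sqrt(-971059 + 1/(844 - 1728)) = sqrt(-971059 + 1/(-884)) = sqrt(-971059 - 1/884) = sqrt(-858416157/884) = 3*I*sqrt(21078885633)/442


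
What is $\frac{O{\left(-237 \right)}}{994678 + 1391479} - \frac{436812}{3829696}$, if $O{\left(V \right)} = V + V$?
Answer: $- \frac{261029321847}{2284563979568} \approx -0.11426$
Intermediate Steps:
$O{\left(V \right)} = 2 V$
$\frac{O{\left(-237 \right)}}{994678 + 1391479} - \frac{436812}{3829696} = \frac{2 \left(-237\right)}{994678 + 1391479} - \frac{436812}{3829696} = - \frac{474}{2386157} - \frac{109203}{957424} = - \frac{261029321847}{2284563979568}$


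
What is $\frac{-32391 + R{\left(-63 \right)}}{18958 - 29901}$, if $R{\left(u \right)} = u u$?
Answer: $\frac{28422}{10943} \approx 2.5973$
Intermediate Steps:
$R{\left(u \right)} = u^{2}$
$\frac{-32391 + R{\left(-63 \right)}}{18958 - 29901} = \frac{-32391 + \left(-63\right)^{2}}{18958 - 29901} = \frac{-32391 + 3969}{-10943} = \left(-28422\right) \left(- \frac{1}{10943}\right) = \frac{28422}{10943}$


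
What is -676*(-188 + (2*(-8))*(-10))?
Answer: 18928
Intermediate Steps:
-676*(-188 + (2*(-8))*(-10)) = -676*(-188 - 16*(-10)) = -676*(-188 + 160) = -676*(-28) = 18928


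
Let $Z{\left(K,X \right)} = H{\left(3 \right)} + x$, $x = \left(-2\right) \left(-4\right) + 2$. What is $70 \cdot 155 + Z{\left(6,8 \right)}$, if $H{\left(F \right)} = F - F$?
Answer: $10860$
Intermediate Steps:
$H{\left(F \right)} = 0$
$x = 10$ ($x = 8 + 2 = 10$)
$Z{\left(K,X \right)} = 10$ ($Z{\left(K,X \right)} = 0 + 10 = 10$)
$70 \cdot 155 + Z{\left(6,8 \right)} = 70 \cdot 155 + 10 = 10850 + 10 = 10860$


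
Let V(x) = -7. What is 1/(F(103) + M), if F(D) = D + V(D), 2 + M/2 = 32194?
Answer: 1/64480 ≈ 1.5509e-5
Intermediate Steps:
M = 64384 (M = -4 + 2*32194 = -4 + 64388 = 64384)
F(D) = -7 + D (F(D) = D - 7 = -7 + D)
1/(F(103) + M) = 1/((-7 + 103) + 64384) = 1/(96 + 64384) = 1/64480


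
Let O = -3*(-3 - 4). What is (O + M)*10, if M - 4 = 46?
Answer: 710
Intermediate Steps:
M = 50 (M = 4 + 46 = 50)
O = 21 (O = -3*(-7) = 21)
(O + M)*10 = (21 + 50)*10 = 71*10 = 710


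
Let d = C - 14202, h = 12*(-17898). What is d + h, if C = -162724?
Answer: -391702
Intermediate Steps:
h = -214776
d = -176926 (d = -162724 - 14202 = -176926)
d + h = -176926 - 214776 = -391702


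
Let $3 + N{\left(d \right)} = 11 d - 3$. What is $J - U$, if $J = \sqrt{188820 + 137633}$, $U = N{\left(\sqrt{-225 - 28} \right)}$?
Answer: $6 + \sqrt{326453} - 11 i \sqrt{253} \approx 577.36 - 174.97 i$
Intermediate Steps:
$N{\left(d \right)} = -6 + 11 d$ ($N{\left(d \right)} = -3 + \left(11 d - 3\right) = -3 + \left(-3 + 11 d\right) = -6 + 11 d$)
$U = -6 + 11 i \sqrt{253}$ ($U = -6 + 11 \sqrt{-225 - 28} = -6 + 11 \sqrt{-253} = -6 + 11 i \sqrt{253} \approx -6.0 + 174.97 i$)
$J = \sqrt{326453} \approx 571.36$
$J - U = \sqrt{326453} - \left(-6 + 11 i \sqrt{253}\right) = \sqrt{326453} + \left(6 - 11 i \sqrt{253}\right) = 6 + \sqrt{326453} - 11 i \sqrt{253}$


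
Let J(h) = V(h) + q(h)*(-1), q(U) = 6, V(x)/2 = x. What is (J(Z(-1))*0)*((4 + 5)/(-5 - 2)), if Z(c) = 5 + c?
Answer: 0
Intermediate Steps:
V(x) = 2*x
J(h) = -6 + 2*h (J(h) = 2*h + 6*(-1) = 2*h - 6 = -6 + 2*h)
(J(Z(-1))*0)*((4 + 5)/(-5 - 2)) = ((-6 + 2*(5 - 1))*0)*((4 + 5)/(-5 - 2)) = ((-6 + 2*4)*0)*(9/(-7)) = ((-6 + 8)*0)*(9*(-⅐)) = (2*0)*(-9/7) = 0*(-9/7) = 0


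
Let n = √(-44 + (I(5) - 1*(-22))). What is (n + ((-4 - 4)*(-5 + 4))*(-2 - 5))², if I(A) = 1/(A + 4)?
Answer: (168 - I*√197)²/9 ≈ 3114.1 - 524.0*I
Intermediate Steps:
I(A) = 1/(4 + A)
n = I*√197/3 (n = √(-44 + (1/(4 + 5) - 1*(-22))) = √(-44 + (1/9 + 22)) = √(-44 + (⅑ + 22)) = √(-44 + 199/9) = √(-197/9) = I*√197/3 ≈ 4.6786*I)
(n + ((-4 - 4)*(-5 + 4))*(-2 - 5))² = (I*√197/3 + ((-4 - 4)*(-5 + 4))*(-2 - 5))² = (I*√197/3 - 8*(-1)*(-7))² = (I*√197/3 + 8*(-7))² = (I*√197/3 - 56)² = (-56 + I*√197/3)²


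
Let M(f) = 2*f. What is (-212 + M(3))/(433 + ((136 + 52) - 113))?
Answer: -103/254 ≈ -0.40551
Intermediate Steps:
(-212 + M(3))/(433 + ((136 + 52) - 113)) = (-212 + 2*3)/(433 + ((136 + 52) - 113)) = (-212 + 6)/(433 + (188 - 113)) = -206/(433 + 75) = -206/508 = (1/508)*(-206) = -103/254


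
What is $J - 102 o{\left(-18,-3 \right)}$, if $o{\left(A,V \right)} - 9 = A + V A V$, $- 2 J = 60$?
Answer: $17412$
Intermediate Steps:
$J = -30$ ($J = \left(- \frac{1}{2}\right) 60 = -30$)
$o{\left(A,V \right)} = 9 + A + A V^{2}$ ($o{\left(A,V \right)} = 9 + \left(A + V A V\right) = 9 + \left(A + A V V\right) = 9 + \left(A + A V^{2}\right) = 9 + A + A V^{2}$)
$J - 102 o{\left(-18,-3 \right)} = -30 - 102 \left(9 - 18 - 18 \left(-3\right)^{2}\right) = -30 - 102 \left(9 - 18 - 162\right) = -30 - -17442 = -30 + 17442 = 17412$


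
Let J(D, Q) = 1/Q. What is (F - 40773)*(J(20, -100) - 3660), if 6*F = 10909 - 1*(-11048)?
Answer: 27167156227/200 ≈ 1.3584e+8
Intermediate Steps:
F = 7319/2 (F = (10909 - 1*(-11048))/6 = (10909 + 11048)/6 = (1/6)*21957 = 7319/2 ≈ 3659.5)
(F - 40773)*(J(20, -100) - 3660) = (7319/2 - 40773)*(1/(-100) - 3660) = -74227*(-1/100 - 3660)/2 = -74227/2*(-366001/100) = 27167156227/200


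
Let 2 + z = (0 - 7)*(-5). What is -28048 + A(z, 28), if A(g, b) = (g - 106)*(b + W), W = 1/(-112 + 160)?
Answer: -1444489/48 ≈ -30094.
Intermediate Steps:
z = 33 (z = -2 + (0 - 7)*(-5) = -2 - 7*(-5) = -2 + 35 = 33)
W = 1/48 ≈ 0.020833
A(g, b) = (-106 + g)*(1/48 + b) (A(g, b) = (g - 106)*(b + 1/48) = (-106 + g)*(1/48 + b))
-28048 + A(z, 28) = -28048 + (-53/24 - 106*28 + (1/48)*33 + 28*33) = -28048 + (-53/24 - 2968 + 11/16 + 924) = -28048 - 98185/48 = -1444489/48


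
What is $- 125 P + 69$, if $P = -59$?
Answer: $7444$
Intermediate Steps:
$- 125 P + 69 = \left(-125\right) \left(-59\right) + 69 = 7375 + 69 = 7444$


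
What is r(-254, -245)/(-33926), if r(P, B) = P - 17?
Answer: 271/33926 ≈ 0.0079880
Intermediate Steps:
r(P, B) = -17 + P
r(-254, -245)/(-33926) = (-17 - 254)/(-33926) = -271*(-1/33926) = 271/33926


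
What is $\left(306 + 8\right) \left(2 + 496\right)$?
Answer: $156372$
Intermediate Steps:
$\left(306 + 8\right) \left(2 + 496\right) = 314 \cdot 498 = 156372$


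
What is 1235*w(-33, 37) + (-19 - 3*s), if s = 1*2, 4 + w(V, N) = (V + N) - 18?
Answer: -22255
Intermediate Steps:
w(V, N) = -22 + N + V (w(V, N) = -4 + ((V + N) - 18) = -4 + ((N + V) - 18) = -4 + (-18 + N + V) = -22 + N + V)
s = 2
1235*w(-33, 37) + (-19 - 3*s) = 1235*(-22 + 37 - 33) + (-19 - 3*2) = 1235*(-18) + (-19 - 6) = -22230 - 25 = -22255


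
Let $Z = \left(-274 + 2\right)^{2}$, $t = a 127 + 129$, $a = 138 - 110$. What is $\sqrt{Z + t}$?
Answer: $\sqrt{77669} \approx 278.69$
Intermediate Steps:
$a = 28$
$t = 3685$ ($t = 28 \cdot 127 + 129 = 3556 + 129 = 3685$)
$Z = 73984$ ($Z = \left(-272\right)^{2} = 73984$)
$\sqrt{Z + t} = \sqrt{73984 + 3685} = \sqrt{77669}$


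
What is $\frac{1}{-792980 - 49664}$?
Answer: $- \frac{1}{842644} \approx -1.1867 \cdot 10^{-6}$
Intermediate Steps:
$\frac{1}{-792980 - 49664} = \frac{1}{-842644} = - \frac{1}{842644}$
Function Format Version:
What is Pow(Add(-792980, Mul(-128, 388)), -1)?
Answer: Rational(-1, 842644) ≈ -1.1867e-6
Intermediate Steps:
Pow(Add(-792980, Mul(-128, 388)), -1) = Pow(Add(-792980, -49664), -1) = Pow(-842644, -1) = Rational(-1, 842644)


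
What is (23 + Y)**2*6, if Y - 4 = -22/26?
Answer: 693600/169 ≈ 4104.1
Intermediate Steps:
Y = 41/13 (Y = 4 - 22/26 = 4 - 1*11/13 = 4 - 11/13 = 41/13 ≈ 3.1538)
(23 + Y)**2*6 = (23 + 41/13)**2*6 = (340/13)**2*6 = (115600/169)*6 = 693600/169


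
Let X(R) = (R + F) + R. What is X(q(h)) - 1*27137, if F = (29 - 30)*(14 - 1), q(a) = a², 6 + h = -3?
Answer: -26988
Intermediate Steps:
h = -9 (h = -6 - 3 = -9)
F = -13 (F = -1*13 = -13)
X(R) = -13 + 2*R (X(R) = (R - 13) + R = (-13 + R) + R = -13 + 2*R)
X(q(h)) - 1*27137 = (-13 + 2*(-9)²) - 1*27137 = (-13 + 2*81) - 27137 = (-13 + 162) - 27137 = 149 - 27137 = -26988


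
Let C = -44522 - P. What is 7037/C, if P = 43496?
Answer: -7037/88018 ≈ -0.079949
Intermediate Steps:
C = -88018 (C = -44522 - 1*43496 = -44522 - 43496 = -88018)
7037/C = 7037/(-88018) = 7037*(-1/88018) = -7037/88018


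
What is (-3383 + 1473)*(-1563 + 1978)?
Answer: -792650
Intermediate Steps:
(-3383 + 1473)*(-1563 + 1978) = -1910*415 = -792650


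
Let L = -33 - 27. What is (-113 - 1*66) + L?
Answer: -239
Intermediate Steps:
L = -60
(-113 - 1*66) + L = (-113 - 1*66) - 60 = (-113 - 66) - 60 = -179 - 60 = -239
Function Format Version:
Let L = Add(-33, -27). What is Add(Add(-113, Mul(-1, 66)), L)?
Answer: -239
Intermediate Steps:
L = -60
Add(Add(-113, Mul(-1, 66)), L) = Add(Add(-113, Mul(-1, 66)), -60) = Add(Add(-113, -66), -60) = Add(-179, -60) = -239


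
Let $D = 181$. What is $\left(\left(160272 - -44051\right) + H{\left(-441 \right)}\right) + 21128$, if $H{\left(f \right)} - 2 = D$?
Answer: $225634$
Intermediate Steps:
$H{\left(f \right)} = 183$ ($H{\left(f \right)} = 2 + 181 = 183$)
$\left(\left(160272 - -44051\right) + H{\left(-441 \right)}\right) + 21128 = \left(\left(160272 - -44051\right) + 183\right) + 21128 = \left(\left(160272 + 44051\right) + 183\right) + 21128 = \left(204323 + 183\right) + 21128 = 204506 + 21128 = 225634$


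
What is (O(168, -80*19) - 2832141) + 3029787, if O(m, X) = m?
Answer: 197814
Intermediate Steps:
(O(168, -80*19) - 2832141) + 3029787 = (168 - 2832141) + 3029787 = -2831973 + 3029787 = 197814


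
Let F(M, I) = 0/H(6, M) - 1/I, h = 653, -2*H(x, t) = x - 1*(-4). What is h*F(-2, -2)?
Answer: 653/2 ≈ 326.50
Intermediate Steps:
H(x, t) = -2 - x/2 (H(x, t) = -(x - 1*(-4))/2 = -(x + 4)/2 = -(4 + x)/2 = -2 - x/2)
F(M, I) = -1/I (F(M, I) = 0/(-2 - 1/2*6) - 1/I = 0/(-2 - 3) - 1/I = 0/(-5) - 1/I = 0*(-1/5) - 1/I = 0 - 1/I = -1/I)
h*F(-2, -2) = 653*(-1/(-2)) = 653*(-1*(-1/2)) = 653*(1/2) = 653/2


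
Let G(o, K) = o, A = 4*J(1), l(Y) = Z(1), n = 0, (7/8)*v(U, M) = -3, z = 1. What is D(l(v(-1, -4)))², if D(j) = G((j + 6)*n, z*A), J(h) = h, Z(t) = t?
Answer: 0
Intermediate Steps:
v(U, M) = -24/7 (v(U, M) = (8/7)*(-3) = -24/7)
l(Y) = 1
A = 4 (A = 4*1 = 4)
D(j) = 0 (D(j) = (j + 6)*0 = (6 + j)*0 = 0)
D(l(v(-1, -4)))² = 0² = 0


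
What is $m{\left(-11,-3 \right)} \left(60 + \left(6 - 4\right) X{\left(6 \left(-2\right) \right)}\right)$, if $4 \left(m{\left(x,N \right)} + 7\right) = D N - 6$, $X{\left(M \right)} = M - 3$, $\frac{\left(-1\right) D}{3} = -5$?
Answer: $- \frac{1185}{2} \approx -592.5$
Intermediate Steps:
$D = 15$ ($D = \left(-3\right) \left(-5\right) = 15$)
$X{\left(M \right)} = -3 + M$
$m{\left(x,N \right)} = - \frac{17}{2} + \frac{15 N}{4}$ ($m{\left(x,N \right)} = -7 + \frac{15 N - 6}{4} = -7 + \frac{-6 + 15 N}{4} = -7 + \left(- \frac{3}{2} + \frac{15 N}{4}\right) = - \frac{17}{2} + \frac{15 N}{4}$)
$m{\left(-11,-3 \right)} \left(60 + \left(6 - 4\right) X{\left(6 \left(-2\right) \right)}\right) = \left(- \frac{17}{2} + \frac{15}{4} \left(-3\right)\right) \left(60 + \left(6 - 4\right) \left(-3 + 6 \left(-2\right)\right)\right) = \left(- \frac{17}{2} - \frac{45}{4}\right) \left(60 + 2 \left(-3 - 12\right)\right) = - \frac{79 \left(60 + 2 \left(-15\right)\right)}{4} = - \frac{79 \left(60 - 30\right)}{4} = \left(- \frac{79}{4}\right) 30 = - \frac{1185}{2}$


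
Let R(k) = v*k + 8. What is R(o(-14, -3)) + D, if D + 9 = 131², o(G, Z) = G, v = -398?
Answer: 22732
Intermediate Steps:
D = 17152 (D = -9 + 131² = -9 + 17161 = 17152)
R(k) = 8 - 398*k (R(k) = -398*k + 8 = 8 - 398*k)
R(o(-14, -3)) + D = (8 - 398*(-14)) + 17152 = (8 + 5572) + 17152 = 5580 + 17152 = 22732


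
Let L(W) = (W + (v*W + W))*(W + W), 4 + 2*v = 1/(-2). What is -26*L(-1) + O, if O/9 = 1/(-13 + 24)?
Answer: 152/11 ≈ 13.818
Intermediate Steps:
v = -9/4 (v = -2 + (½)/(-2) = -2 + (½)*(-½) = -2 - ¼ = -9/4 ≈ -2.2500)
O = 9/11 (O = 9/(-13 + 24) = 9/11 ≈ 0.81818)
L(W) = -W²/2 (L(W) = (W + (-9*W/4 + W))*(W + W) = (W - 5*W/4)*(2*W) = (-W/4)*(2*W) = -W²/2)
-26*L(-1) + O = -(-13)*(-1)² + 9/11 = -(-13) + 9/11 = -26*(-½) + 9/11 = 13 + 9/11 = 152/11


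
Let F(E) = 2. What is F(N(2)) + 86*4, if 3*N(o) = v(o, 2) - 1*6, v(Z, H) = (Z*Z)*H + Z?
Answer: 346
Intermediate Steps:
v(Z, H) = Z + H*Z² (v(Z, H) = Z²*H + Z = H*Z² + Z = Z + H*Z²)
N(o) = -2 + o*(1 + 2*o)/3 (N(o) = (o*(1 + 2*o) - 1*6)/3 = (o*(1 + 2*o) - 6)/3 = (-6 + o*(1 + 2*o))/3 = -2 + o*(1 + 2*o)/3)
F(N(2)) + 86*4 = 2 + 86*4 = 2 + 344 = 346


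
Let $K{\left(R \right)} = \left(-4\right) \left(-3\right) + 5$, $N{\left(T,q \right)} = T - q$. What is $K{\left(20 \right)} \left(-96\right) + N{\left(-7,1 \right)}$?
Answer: $-1640$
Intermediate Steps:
$K{\left(R \right)} = 17$ ($K{\left(R \right)} = 12 + 5 = 17$)
$K{\left(20 \right)} \left(-96\right) + N{\left(-7,1 \right)} = 17 \left(-96\right) - 8 = -1632 - 8 = -1640$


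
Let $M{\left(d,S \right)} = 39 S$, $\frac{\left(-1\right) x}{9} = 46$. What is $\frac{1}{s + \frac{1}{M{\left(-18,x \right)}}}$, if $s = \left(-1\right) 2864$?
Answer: $- \frac{16146}{46242145} \approx -0.00034916$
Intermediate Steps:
$x = -414$ ($x = \left(-9\right) 46 = -414$)
$s = -2864$
$\frac{1}{s + \frac{1}{M{\left(-18,x \right)}}} = \frac{1}{-2864 + \frac{1}{39 \left(-414\right)}} = \frac{1}{-2864 + \frac{1}{-16146}} = \frac{1}{-2864 - \frac{1}{16146}} = \frac{1}{- \frac{46242145}{16146}} = - \frac{16146}{46242145}$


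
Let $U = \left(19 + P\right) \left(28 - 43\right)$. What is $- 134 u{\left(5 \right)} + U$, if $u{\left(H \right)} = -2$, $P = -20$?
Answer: $283$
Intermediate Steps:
$U = 15$ ($U = \left(19 - 20\right) \left(28 - 43\right) = \left(-1\right) \left(-15\right) = 15$)
$- 134 u{\left(5 \right)} + U = \left(-134\right) \left(-2\right) + 15 = 268 + 15 = 283$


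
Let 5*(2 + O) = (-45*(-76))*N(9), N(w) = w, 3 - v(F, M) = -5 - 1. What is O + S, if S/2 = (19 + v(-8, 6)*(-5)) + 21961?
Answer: 50024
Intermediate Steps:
v(F, M) = 9 (v(F, M) = 3 - (-5 - 1) = 3 - 1*(-6) = 3 + 6 = 9)
O = 6154 (O = -2 + (-45*(-76)*9)/5 = -2 + (3420*9)/5 = -2 + (⅕)*30780 = -2 + 6156 = 6154)
S = 43870 (S = 2*((19 + 9*(-5)) + 21961) = 2*((19 - 45) + 21961) = 2*(-26 + 21961) = 2*21935 = 43870)
O + S = 6154 + 43870 = 50024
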